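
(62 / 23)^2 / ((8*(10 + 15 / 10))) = 961 / 12167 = 0.08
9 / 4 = 2.25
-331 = -331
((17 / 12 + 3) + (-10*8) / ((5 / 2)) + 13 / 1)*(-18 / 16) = 16.41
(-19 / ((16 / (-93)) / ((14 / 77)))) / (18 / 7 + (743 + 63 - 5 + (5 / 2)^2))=12369 / 498850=0.02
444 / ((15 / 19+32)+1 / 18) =151848 / 11233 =13.52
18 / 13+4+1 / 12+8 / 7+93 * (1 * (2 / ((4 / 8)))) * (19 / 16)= 244805 / 546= 448.36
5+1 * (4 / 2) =7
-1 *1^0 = -1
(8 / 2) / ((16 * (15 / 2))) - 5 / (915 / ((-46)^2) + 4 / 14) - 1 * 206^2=-13543963123 / 319110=-42442.93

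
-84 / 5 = -16.80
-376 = -376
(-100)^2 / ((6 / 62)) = 310000 / 3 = 103333.33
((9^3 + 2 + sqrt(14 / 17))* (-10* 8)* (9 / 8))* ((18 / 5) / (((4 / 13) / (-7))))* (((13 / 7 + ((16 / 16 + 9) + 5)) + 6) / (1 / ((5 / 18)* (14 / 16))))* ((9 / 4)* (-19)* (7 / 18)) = -498278041.51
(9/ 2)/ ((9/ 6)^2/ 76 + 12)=456/ 1219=0.37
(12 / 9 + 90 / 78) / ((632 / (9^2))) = 0.32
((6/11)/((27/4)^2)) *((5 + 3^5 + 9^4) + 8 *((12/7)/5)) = 7629152/93555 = 81.55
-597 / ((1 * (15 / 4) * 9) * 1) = -796 / 45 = -17.69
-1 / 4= -0.25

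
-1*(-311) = 311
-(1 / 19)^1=-1 / 19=-0.05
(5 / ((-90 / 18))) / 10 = -1 / 10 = -0.10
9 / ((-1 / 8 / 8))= -576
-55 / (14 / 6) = -23.57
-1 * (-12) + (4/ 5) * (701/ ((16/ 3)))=2343/ 20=117.15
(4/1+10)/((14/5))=5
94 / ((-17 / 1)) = -94 / 17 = -5.53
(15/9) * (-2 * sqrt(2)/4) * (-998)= 2495 * sqrt(2)/3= 1176.15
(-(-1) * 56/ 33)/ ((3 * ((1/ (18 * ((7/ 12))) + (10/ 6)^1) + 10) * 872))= 49/ 888459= 0.00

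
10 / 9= 1.11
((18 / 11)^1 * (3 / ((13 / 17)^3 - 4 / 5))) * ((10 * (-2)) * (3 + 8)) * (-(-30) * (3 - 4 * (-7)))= 304606000 / 107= 2846785.05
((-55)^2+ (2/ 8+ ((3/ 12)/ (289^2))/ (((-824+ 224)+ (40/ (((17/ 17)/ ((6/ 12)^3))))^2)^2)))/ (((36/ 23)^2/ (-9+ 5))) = -55693099115521/ 11275335000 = -4939.37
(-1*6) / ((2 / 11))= -33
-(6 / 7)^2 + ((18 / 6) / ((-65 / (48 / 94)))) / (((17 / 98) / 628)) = -218996892 / 2544815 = -86.06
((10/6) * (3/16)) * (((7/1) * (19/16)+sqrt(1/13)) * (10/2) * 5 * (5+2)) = 875 * sqrt(13)/208+116375/256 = 469.76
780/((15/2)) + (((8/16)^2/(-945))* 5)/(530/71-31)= 131380775/1263276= 104.00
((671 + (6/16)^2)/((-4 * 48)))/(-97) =42953/1191936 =0.04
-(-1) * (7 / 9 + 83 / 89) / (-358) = -685 / 143379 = -0.00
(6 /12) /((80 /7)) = 7 /160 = 0.04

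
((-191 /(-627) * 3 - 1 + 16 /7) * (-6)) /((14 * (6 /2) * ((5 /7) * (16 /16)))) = -3218 /7315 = -0.44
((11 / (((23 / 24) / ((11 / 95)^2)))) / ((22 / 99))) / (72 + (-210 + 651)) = 5324 / 3943925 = 0.00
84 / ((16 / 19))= 99.75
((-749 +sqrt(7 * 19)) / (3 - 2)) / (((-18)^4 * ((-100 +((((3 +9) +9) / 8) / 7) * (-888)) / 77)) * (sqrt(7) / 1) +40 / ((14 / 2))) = -1531252107 * sqrt(19) / 903928107427628 - 4235 * sqrt(133) / 1807856214855256 +3172015 / 1807856214855256 +163843975449 * sqrt(7) / 903928107427628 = 0.00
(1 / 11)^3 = 1 / 1331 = 0.00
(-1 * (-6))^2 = 36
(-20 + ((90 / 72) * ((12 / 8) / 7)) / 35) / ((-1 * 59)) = 7837 / 23128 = 0.34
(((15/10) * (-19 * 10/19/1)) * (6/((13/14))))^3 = -2000376000/2197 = -910503.41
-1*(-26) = 26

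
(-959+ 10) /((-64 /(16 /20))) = 11.86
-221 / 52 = -17 / 4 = -4.25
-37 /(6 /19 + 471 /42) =-9842 /3067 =-3.21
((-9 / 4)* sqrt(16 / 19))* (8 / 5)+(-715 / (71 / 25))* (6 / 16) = -53625 / 568 - 72* sqrt(19) / 95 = -97.71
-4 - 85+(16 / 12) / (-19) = -5077 / 57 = -89.07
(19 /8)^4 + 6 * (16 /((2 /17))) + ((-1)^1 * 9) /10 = 17344853 /20480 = 846.92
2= 2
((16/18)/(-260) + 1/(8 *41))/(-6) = 71/1151280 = 0.00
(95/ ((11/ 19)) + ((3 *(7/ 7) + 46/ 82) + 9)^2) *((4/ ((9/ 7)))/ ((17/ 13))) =2166411520/ 2829123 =765.75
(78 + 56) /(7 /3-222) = -0.61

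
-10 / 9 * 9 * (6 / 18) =-10 / 3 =-3.33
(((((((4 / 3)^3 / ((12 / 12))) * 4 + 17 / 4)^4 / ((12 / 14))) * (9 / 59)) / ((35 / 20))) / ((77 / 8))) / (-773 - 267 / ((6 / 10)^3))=-4836872105521 / 25870241140128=-0.19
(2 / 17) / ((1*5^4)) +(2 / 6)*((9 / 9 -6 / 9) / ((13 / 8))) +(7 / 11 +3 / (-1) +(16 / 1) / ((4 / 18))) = 953171324 / 13674375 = 69.70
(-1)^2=1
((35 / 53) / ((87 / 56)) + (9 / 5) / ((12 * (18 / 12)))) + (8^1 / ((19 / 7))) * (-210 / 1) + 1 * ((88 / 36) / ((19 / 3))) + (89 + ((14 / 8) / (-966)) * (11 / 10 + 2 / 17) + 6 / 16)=-62989330213 / 119148240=-528.66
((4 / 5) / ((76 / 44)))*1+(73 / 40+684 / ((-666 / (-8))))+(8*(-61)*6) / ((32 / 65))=-166948317 / 28120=-5937.00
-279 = -279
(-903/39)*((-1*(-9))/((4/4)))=-2709/13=-208.38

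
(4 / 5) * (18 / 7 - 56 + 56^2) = 86312 / 35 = 2466.06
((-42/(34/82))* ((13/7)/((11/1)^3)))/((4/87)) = -139113/45254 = -3.07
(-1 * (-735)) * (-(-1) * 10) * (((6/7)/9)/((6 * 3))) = 350/9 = 38.89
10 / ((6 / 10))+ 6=68 / 3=22.67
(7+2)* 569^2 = 2913849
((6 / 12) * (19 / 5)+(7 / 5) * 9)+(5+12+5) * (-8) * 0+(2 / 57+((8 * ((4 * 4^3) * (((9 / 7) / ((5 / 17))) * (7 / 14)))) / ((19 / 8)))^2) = 9425746950931 / 2653350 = 3552394.88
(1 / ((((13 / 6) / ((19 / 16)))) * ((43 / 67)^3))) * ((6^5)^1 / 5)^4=12128456867715.31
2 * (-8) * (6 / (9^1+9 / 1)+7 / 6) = -24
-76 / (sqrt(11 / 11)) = -76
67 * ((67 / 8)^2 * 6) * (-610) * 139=-38252542155 / 16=-2390783884.69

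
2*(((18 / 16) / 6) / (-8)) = -3 / 64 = -0.05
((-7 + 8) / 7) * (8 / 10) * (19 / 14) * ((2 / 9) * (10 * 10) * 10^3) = 1520000 / 441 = 3446.71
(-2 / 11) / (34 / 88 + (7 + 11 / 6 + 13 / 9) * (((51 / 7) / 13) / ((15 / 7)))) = -936 / 15827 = -0.06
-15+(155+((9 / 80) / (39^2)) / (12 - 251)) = 452379199 / 3231280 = 140.00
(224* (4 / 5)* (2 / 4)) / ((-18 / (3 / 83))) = -224 / 1245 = -0.18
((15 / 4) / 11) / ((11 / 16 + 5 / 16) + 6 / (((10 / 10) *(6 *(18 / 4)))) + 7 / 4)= 135 / 1177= 0.11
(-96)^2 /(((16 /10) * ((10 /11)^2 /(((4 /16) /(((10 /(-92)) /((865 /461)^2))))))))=-11994106608 /212521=-56437.28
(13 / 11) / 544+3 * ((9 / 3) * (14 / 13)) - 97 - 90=-177.31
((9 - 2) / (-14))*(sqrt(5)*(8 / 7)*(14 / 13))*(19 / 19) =-8*sqrt(5) / 13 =-1.38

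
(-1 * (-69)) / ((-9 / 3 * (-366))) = 23 / 366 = 0.06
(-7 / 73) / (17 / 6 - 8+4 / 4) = 42 / 1825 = 0.02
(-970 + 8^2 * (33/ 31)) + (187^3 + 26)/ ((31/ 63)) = 13288499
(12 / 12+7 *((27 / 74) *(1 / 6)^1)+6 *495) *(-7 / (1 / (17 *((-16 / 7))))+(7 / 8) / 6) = 5744728573 / 7104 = 808661.12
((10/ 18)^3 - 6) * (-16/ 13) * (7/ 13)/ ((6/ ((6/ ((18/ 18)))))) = 475888/ 123201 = 3.86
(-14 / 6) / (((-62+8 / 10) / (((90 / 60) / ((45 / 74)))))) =259 / 2754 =0.09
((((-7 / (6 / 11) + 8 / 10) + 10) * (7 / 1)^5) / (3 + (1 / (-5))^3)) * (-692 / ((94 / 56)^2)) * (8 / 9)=27810717692800 / 11153241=2493509.98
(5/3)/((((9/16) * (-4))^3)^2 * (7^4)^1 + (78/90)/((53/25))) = 1085440/202882650959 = 0.00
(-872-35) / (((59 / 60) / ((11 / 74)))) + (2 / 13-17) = -4369107 / 28379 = -153.96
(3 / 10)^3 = 27 / 1000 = 0.03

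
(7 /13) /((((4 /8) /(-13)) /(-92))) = 1288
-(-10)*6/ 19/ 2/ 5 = 6/ 19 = 0.32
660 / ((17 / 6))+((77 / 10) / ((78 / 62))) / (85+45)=200812579 / 861900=232.99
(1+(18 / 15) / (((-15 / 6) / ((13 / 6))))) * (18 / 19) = -18 / 475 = -0.04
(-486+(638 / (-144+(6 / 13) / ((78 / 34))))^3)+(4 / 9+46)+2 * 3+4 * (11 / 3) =-506.23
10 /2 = 5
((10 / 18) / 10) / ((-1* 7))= -1 / 126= -0.01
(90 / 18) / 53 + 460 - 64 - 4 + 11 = 21364 / 53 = 403.09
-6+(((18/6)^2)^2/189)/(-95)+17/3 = -674/1995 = -0.34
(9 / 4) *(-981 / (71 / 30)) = -132435 / 142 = -932.64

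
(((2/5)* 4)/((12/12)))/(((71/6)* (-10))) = -0.01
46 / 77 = 0.60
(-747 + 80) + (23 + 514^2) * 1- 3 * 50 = 263402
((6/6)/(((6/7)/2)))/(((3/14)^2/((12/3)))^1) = 5488/27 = 203.26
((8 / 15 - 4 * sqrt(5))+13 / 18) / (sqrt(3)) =sqrt(3) * (113 - 360 * sqrt(5)) / 270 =-4.44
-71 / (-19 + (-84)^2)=-71 / 7037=-0.01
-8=-8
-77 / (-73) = 77 / 73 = 1.05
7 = 7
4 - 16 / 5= 4 / 5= 0.80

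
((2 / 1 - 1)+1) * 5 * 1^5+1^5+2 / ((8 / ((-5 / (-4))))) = 181 / 16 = 11.31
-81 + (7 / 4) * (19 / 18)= -79.15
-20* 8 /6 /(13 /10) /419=-800 /16341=-0.05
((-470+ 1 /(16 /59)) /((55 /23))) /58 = -171603 /51040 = -3.36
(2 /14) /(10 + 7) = 1 /119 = 0.01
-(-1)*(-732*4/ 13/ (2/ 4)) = -5856/ 13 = -450.46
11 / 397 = 0.03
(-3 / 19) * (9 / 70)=-27 / 1330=-0.02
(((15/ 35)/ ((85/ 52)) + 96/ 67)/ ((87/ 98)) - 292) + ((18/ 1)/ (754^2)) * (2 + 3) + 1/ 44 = -10330672588351/ 35614684820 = -290.07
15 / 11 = 1.36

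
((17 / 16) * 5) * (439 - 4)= 36975 / 16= 2310.94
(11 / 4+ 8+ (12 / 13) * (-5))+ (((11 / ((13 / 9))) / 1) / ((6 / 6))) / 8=737 / 104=7.09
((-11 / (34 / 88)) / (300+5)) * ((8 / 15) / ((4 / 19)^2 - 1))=1397792 / 26832375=0.05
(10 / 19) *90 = 900 / 19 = 47.37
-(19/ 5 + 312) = -1579/ 5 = -315.80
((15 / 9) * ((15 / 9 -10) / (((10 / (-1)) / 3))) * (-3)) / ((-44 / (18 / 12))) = 75 / 176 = 0.43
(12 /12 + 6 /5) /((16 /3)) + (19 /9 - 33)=-21943 /720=-30.48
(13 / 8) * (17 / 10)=221 / 80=2.76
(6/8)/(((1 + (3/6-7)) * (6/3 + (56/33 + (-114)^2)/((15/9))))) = -15/858068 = -0.00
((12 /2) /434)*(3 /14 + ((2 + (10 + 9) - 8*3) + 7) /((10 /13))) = 1137 /15190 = 0.07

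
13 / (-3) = -13 / 3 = -4.33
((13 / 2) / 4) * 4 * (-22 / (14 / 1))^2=1573 / 98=16.05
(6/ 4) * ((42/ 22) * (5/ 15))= 21/ 22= 0.95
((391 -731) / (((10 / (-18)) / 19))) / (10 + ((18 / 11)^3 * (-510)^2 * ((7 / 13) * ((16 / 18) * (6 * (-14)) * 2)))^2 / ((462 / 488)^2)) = 210621748268646 / 169721320128577591304134445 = 0.00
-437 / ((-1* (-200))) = -437 / 200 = -2.18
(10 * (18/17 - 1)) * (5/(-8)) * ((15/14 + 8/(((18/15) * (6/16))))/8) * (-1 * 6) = 59375/11424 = 5.20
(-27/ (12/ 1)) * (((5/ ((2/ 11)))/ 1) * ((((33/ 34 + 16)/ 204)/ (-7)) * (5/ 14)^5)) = 297515625/ 69633148928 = 0.00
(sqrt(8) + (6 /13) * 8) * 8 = 16 * sqrt(2) + 384 /13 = 52.17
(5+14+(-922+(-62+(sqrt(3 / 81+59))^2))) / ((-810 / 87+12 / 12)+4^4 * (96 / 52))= -9221797 / 4726161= -1.95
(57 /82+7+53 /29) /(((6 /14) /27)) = 1426635 /2378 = 599.93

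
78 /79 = 0.99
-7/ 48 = -0.15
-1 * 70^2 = -4900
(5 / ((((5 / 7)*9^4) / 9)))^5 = 16807 / 205891132094649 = 0.00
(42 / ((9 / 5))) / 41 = 70 / 123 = 0.57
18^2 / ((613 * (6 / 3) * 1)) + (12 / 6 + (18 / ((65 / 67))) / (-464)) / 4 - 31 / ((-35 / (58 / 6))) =7234009469 / 776499360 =9.32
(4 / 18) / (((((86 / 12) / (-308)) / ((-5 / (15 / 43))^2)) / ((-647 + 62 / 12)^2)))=-196411182044 / 243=-808276469.32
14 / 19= 0.74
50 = 50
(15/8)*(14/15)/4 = 7/16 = 0.44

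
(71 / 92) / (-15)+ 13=17869 / 1380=12.95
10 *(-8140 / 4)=-20350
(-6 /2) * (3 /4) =-9 /4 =-2.25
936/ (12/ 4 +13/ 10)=9360/ 43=217.67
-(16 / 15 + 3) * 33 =-671 / 5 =-134.20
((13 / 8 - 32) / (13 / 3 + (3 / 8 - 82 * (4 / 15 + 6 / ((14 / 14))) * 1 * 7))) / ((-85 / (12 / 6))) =-1458 / 7328411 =-0.00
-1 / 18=-0.06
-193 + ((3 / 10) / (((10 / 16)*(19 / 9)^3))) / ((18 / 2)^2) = -33094567 / 171475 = -193.00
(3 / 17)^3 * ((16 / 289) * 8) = 3456 / 1419857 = 0.00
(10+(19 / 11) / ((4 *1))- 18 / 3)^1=195 / 44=4.43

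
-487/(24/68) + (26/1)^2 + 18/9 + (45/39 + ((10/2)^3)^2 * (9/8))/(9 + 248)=-50791069/80184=-633.43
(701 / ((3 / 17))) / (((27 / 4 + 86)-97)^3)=-44864 / 867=-51.75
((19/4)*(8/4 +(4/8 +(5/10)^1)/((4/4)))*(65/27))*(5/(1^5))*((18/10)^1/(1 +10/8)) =1235/9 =137.22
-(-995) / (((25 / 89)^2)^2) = 12485705959 / 78125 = 159817.04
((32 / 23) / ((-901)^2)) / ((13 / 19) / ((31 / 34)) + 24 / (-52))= 0.00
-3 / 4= -0.75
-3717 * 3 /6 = -3717 /2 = -1858.50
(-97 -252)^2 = 121801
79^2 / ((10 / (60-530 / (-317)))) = 12201155 / 317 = 38489.45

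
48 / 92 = 12 / 23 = 0.52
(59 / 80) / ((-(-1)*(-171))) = -59 / 13680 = -0.00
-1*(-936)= 936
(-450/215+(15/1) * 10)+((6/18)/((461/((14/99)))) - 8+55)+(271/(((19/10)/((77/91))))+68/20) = 2319407857384/7270977285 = 319.00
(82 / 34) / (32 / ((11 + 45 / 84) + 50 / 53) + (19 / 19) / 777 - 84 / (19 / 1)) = -1245470653 / 958197231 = -1.30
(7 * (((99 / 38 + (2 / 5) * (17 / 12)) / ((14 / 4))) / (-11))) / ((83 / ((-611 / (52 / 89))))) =1890716 / 260205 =7.27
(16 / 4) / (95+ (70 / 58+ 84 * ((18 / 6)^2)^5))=58 / 71923077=0.00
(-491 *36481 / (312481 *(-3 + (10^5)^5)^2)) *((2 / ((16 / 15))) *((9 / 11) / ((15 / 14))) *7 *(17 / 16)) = -2740562163 / 448952293877551020408162995934746122448979591836775099584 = -0.00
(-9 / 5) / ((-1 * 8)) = 9 / 40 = 0.22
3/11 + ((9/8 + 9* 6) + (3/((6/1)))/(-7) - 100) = -44.67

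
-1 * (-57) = 57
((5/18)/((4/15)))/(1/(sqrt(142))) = 25 * sqrt(142)/24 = 12.41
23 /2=11.50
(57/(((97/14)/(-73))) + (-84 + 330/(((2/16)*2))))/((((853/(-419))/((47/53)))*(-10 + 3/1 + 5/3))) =1820755701/35082184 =51.90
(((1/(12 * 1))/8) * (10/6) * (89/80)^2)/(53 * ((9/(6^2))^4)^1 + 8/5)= 7921/666144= 0.01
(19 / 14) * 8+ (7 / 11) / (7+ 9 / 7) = 48831 / 4466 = 10.93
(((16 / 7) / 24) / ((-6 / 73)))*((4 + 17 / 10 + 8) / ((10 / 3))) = -4.76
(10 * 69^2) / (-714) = -66.68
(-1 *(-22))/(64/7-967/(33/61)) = -5082/410797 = -0.01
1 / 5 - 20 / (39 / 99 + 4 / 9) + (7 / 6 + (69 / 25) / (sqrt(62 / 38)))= -55997 / 2490 + 69*sqrt(589) / 775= -20.33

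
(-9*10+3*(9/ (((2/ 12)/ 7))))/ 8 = 261/ 2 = 130.50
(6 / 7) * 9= 54 / 7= 7.71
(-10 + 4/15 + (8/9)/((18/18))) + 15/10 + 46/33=-5891/990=-5.95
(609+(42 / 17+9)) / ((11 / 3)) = 31644 / 187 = 169.22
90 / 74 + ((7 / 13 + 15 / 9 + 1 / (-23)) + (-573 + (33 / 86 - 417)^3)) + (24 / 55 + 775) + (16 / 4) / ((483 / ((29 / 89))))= -52305544592668921375177 / 723336294440760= -72311516.78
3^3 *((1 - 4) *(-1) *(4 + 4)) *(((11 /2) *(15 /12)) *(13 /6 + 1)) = 28215 /2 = 14107.50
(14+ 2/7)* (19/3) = 1900/21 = 90.48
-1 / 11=-0.09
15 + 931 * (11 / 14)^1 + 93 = 1679 / 2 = 839.50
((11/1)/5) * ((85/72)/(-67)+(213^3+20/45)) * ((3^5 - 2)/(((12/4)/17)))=2100897081412129/72360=29033956348.98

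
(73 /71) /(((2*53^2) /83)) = 6059 /398878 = 0.02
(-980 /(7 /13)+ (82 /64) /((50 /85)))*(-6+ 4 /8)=9998.02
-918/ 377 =-2.44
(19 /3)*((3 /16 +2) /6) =665 /288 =2.31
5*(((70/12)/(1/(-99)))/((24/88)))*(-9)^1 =190575/2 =95287.50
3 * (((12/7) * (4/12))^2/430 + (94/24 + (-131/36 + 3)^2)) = 59059043/4551120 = 12.98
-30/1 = -30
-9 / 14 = -0.64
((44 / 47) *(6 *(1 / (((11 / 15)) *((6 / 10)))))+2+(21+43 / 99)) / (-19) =-168440 / 88407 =-1.91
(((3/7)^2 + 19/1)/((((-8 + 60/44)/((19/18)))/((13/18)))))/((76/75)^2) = -21003125/9786672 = -2.15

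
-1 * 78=-78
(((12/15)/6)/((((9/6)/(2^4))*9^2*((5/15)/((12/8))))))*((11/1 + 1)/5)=0.19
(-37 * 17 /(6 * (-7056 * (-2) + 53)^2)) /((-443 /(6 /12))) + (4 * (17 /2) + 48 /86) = 1585028003103647 /45865547868300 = 34.56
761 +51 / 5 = 3856 / 5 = 771.20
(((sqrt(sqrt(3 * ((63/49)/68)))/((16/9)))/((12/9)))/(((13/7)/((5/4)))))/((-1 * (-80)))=27 * sqrt(2) * 357^(3/4)/1810432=0.00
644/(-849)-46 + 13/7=-266849/5943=-44.90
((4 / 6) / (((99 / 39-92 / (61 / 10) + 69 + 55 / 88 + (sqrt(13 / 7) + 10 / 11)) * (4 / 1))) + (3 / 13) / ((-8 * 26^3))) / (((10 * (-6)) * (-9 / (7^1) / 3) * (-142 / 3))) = -12639815626303026119 / 5353022545178789861153280 + 2130540412 * sqrt(91) / 366062888503635165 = -0.00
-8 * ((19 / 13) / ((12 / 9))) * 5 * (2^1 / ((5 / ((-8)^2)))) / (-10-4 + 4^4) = -7296 / 1573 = -4.64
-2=-2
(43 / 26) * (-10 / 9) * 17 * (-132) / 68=2365 / 39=60.64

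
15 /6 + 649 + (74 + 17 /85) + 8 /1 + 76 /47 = 735.32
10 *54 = 540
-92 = -92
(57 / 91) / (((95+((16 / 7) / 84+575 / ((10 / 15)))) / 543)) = 1299942 / 3659669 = 0.36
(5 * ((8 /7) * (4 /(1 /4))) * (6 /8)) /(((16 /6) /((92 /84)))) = 1380 /49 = 28.16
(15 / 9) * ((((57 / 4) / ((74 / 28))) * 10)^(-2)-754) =-3000937481 / 2388015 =-1256.67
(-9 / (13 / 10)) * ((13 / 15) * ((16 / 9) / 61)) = -32 / 183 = -0.17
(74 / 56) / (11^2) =37 / 3388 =0.01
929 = 929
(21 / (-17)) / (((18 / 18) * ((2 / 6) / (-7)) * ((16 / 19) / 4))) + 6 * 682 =4215.22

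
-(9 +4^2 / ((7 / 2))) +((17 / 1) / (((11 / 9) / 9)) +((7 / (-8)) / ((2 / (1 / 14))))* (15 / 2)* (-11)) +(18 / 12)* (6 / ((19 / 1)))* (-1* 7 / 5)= 53148031 / 468160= 113.53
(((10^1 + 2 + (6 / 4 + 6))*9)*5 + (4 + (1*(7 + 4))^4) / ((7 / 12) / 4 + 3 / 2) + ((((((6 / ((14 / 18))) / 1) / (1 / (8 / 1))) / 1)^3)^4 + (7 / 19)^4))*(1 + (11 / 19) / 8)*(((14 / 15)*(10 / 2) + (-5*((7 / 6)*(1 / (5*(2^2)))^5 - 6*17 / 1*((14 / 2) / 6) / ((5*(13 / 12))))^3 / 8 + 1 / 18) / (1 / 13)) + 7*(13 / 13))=282034895817796640406980000.00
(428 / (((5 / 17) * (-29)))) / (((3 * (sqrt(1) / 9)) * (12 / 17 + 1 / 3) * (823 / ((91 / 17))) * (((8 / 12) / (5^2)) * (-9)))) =4965870 / 1264951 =3.93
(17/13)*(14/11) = 238/143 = 1.66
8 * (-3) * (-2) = 48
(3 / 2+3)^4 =6561 / 16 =410.06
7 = 7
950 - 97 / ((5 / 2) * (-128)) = 304097 / 320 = 950.30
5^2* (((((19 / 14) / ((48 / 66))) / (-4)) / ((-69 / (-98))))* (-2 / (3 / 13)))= 475475 / 3312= 143.56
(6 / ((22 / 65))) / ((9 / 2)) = 130 / 33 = 3.94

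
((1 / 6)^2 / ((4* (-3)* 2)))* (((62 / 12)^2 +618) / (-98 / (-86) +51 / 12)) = -997987 / 7208352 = -0.14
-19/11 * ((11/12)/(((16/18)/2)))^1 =-57/16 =-3.56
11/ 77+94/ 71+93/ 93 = 1226/ 497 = 2.47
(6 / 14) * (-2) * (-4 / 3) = 8 / 7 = 1.14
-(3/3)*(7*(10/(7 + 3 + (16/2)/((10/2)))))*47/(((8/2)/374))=-1538075/58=-26518.53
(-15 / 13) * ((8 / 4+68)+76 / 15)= -1126 / 13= -86.62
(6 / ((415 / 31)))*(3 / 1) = 558 / 415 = 1.34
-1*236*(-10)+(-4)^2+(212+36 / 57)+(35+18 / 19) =49867 / 19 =2624.58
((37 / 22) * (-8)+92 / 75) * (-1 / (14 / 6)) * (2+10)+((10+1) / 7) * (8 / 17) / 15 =6178696 / 98175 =62.94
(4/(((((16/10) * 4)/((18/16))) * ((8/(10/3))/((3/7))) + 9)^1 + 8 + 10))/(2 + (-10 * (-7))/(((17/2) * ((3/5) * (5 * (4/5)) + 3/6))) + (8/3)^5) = 3171150/6518057369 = 0.00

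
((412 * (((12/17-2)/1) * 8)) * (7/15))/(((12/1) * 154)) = -824/765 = -1.08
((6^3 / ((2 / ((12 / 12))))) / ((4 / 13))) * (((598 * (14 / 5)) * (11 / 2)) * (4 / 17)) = 64648584 / 85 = 760571.58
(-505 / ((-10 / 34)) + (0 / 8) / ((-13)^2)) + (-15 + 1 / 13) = 22127 / 13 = 1702.08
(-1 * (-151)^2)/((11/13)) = -296413/11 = -26946.64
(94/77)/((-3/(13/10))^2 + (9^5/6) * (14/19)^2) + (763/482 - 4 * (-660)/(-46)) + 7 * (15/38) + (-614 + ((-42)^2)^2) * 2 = 8232536410805611664842/1323109869022557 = 6222110.96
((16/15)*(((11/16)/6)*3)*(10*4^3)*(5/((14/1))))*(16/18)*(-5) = -70400/189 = -372.49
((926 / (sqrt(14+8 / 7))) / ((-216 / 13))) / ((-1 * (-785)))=-6019 * sqrt(742) / 8986680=-0.02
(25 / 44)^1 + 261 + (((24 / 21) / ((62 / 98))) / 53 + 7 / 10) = 94811777 / 361460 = 262.30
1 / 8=0.12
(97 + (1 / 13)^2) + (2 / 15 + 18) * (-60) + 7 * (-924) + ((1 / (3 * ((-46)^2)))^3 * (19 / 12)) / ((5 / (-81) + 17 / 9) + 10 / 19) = -173030393180507090351 / 23197550669542912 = -7458.99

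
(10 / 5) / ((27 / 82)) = 164 / 27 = 6.07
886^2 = 784996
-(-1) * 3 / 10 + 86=863 / 10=86.30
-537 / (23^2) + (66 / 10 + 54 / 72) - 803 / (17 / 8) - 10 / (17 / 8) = -67672929 / 179860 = -376.25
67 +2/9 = 605/9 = 67.22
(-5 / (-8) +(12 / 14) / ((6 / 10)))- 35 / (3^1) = -1615 / 168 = -9.61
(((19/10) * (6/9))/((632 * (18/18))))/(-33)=-19/312840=-0.00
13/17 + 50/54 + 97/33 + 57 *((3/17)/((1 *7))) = 214426/35343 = 6.07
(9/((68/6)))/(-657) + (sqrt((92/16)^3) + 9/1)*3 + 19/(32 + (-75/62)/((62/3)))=8409086965/304747406 + 69*sqrt(23)/8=68.96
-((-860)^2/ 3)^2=-547008160000/ 9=-60778684444.44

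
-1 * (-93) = 93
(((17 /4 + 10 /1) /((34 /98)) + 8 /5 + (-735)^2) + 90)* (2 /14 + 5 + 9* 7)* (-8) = -175270414986 /595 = -294572126.03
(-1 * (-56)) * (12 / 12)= 56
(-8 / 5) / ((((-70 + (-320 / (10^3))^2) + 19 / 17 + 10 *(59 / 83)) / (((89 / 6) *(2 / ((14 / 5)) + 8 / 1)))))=3830159500 / 1142117991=3.35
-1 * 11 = -11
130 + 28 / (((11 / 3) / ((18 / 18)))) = 1514 / 11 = 137.64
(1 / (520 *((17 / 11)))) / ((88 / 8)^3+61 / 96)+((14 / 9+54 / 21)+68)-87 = -132360503929 / 8899372755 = -14.87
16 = 16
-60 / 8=-15 / 2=-7.50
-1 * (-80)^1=80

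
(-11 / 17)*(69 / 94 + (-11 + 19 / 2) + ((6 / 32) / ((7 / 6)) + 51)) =-1459029 / 44744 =-32.61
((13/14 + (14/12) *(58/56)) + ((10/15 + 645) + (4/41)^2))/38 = 3209607/188272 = 17.05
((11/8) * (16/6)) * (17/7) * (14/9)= 374/27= 13.85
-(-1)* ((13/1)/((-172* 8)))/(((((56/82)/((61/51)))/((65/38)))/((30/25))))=-422669/12444544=-0.03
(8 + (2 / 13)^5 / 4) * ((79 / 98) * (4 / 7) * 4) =268180352 / 18193357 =14.74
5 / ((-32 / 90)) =-225 / 16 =-14.06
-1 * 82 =-82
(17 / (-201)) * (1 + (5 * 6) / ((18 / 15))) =-442 / 201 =-2.20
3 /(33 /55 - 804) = -5 /1339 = -0.00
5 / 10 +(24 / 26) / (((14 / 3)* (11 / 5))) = 1181 / 2002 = 0.59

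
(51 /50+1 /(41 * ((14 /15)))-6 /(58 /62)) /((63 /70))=-744584 /124845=-5.96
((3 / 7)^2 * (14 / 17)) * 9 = 162 / 119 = 1.36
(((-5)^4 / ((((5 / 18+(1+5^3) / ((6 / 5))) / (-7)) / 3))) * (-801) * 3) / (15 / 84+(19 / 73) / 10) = 1464243.27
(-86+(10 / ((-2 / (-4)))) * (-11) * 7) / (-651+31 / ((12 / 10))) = 9756 / 3751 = 2.60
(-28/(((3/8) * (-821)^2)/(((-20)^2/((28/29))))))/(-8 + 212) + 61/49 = 1.24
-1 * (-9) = 9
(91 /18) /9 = 91 /162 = 0.56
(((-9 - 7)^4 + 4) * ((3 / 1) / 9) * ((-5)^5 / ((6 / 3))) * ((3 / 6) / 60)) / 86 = -10240625 / 3096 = -3307.70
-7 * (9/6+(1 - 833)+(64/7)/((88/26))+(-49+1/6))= 202502/33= 6136.42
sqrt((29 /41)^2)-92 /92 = -12 /41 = -0.29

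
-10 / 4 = -5 / 2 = -2.50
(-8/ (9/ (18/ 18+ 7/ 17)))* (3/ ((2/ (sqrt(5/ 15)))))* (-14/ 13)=448* sqrt(3)/ 663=1.17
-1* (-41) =41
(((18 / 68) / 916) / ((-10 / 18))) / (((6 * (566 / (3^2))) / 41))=-0.00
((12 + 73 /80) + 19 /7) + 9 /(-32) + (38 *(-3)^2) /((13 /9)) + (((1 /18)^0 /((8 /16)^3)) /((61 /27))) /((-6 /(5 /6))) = 223481451 /888160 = 251.62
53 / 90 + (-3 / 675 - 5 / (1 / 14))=-31237 / 450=-69.42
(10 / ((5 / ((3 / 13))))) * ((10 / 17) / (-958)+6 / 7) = 292938 / 741013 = 0.40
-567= -567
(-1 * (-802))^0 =1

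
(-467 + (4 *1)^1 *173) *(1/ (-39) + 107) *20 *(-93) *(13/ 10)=-58199400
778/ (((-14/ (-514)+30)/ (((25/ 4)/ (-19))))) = -2499325/ 293246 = -8.52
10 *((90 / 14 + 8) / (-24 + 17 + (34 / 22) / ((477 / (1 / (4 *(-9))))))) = -190780920 / 9255827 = -20.61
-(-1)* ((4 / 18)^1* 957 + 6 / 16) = 5113 / 24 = 213.04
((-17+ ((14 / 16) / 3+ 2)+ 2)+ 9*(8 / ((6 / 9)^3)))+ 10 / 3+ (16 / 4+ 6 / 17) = 32365 / 136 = 237.98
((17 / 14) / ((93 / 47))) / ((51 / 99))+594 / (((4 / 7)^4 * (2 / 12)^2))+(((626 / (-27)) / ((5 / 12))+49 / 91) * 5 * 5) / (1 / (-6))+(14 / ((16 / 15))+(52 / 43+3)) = 2431994580217 / 11645088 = 208842.95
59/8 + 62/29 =2207/232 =9.51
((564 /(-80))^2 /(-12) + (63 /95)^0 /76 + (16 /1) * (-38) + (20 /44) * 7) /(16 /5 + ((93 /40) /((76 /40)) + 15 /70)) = -1425422901 /10856560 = -131.30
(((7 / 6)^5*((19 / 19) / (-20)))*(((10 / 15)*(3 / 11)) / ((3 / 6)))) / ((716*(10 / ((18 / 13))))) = -16807 / 2211580800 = -0.00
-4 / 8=-1 / 2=-0.50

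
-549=-549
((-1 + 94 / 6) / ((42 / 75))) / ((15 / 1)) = 110 / 63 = 1.75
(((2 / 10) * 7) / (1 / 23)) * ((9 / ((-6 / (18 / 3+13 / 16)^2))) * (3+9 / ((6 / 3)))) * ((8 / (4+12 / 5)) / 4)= -86077845 / 16384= -5253.77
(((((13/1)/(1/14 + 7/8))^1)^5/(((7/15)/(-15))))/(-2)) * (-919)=-7221834678.51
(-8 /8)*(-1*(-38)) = -38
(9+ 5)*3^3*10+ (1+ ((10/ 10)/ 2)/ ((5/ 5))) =7563/ 2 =3781.50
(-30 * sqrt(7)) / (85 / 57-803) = 855 * sqrt(7) / 22843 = 0.10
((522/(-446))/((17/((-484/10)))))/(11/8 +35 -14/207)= 104596272/1139669375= 0.09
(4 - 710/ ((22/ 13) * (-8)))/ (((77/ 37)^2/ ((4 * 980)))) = 67998230/ 1331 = 51088.08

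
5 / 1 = 5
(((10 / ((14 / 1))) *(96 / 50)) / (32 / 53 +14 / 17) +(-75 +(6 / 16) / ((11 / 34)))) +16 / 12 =-212540987 / 2970660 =-71.55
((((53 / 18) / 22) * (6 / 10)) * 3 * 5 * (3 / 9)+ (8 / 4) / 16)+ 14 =3835 / 264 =14.53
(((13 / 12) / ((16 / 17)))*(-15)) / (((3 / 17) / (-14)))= 131495 / 96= 1369.74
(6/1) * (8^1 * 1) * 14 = 672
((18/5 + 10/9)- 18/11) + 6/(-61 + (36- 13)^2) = 39737/12870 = 3.09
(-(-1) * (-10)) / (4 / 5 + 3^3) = -50 / 139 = -0.36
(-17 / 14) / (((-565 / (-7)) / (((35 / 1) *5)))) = -595 / 226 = -2.63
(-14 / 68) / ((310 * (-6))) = 7 / 63240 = 0.00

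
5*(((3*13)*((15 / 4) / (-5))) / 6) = -195 / 8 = -24.38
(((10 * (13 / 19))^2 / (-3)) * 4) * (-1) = 62.42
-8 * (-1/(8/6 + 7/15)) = 40/9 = 4.44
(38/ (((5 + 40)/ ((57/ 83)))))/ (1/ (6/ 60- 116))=-418399/ 6225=-67.21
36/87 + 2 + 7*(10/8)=1295/116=11.16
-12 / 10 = -6 / 5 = -1.20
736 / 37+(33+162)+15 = 8506 / 37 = 229.89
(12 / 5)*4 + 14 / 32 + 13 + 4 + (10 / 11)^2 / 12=787169 / 29040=27.11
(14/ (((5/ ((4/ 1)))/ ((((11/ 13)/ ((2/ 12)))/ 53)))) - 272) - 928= -4130304/ 3445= -1198.93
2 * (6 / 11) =1.09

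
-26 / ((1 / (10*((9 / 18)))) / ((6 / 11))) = -780 / 11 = -70.91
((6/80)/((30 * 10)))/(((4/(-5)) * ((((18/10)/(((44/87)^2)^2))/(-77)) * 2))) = 1127357/2578039245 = 0.00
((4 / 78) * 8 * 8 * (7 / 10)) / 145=448 / 28275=0.02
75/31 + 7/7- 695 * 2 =-42984/31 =-1386.58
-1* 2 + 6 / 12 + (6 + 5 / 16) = 77 / 16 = 4.81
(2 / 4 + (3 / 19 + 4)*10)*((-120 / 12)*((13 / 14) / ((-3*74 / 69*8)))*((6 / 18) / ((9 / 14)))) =796835 / 101232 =7.87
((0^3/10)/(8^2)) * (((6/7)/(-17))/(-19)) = 0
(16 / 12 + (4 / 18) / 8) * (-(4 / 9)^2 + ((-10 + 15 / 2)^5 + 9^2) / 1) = -2140565 / 93312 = -22.94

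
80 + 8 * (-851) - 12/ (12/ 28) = -6756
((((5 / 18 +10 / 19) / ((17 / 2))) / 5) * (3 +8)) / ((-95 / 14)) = -1694 / 55233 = -0.03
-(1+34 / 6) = -20 / 3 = -6.67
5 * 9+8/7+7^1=372/7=53.14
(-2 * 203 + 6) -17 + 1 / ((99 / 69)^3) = -14973562 / 35937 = -416.66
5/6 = 0.83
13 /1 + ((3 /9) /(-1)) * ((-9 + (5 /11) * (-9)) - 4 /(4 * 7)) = 4022 /231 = 17.41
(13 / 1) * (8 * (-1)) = -104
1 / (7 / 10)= 10 / 7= 1.43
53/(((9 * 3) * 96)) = 53/2592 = 0.02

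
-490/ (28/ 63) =-2205/ 2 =-1102.50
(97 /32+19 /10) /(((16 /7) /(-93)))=-513639 /2560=-200.64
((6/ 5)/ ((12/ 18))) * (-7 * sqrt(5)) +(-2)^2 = 4 -63 * sqrt(5)/ 5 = -24.17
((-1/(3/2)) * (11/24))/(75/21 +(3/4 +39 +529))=-77/144225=-0.00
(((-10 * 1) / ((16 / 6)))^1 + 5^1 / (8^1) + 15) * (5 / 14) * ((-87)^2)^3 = 205972445479275 / 112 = 1839039691779.24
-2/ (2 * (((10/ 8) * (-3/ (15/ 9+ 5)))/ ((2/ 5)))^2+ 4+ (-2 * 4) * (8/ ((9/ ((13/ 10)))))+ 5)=-0.54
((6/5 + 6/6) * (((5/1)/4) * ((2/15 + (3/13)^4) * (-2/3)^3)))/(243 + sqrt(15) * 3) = -0.00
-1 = -1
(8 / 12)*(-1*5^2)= -50 / 3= -16.67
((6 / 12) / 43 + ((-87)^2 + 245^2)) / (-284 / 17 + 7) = -6588163 / 946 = -6964.23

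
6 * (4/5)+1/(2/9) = 93/10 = 9.30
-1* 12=-12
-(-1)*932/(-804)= -1.16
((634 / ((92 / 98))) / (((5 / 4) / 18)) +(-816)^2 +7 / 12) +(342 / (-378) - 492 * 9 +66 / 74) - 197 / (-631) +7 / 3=671156.22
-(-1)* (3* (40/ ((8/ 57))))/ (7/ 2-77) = -570/ 49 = -11.63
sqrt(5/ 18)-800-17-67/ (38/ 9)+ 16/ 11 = -347531/ 418+ sqrt(10)/ 6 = -830.89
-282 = -282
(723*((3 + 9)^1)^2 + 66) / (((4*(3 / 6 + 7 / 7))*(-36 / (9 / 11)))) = -17363 / 44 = -394.61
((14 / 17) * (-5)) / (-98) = 5 / 119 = 0.04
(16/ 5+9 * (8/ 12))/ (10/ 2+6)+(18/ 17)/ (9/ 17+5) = 2657/ 2585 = 1.03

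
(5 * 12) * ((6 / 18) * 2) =40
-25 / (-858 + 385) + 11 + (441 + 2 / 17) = 3635903 / 8041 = 452.17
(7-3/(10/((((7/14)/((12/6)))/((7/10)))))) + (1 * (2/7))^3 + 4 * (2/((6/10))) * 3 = 64369/1372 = 46.92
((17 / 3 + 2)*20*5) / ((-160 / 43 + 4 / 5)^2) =26579375 / 295788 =89.86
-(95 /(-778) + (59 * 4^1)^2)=-43331393 /778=-55695.88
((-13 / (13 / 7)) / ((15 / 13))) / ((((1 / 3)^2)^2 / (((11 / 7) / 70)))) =-3861 / 350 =-11.03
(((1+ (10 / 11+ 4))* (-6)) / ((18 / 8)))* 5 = -2600 / 33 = -78.79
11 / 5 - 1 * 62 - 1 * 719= -3894 / 5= -778.80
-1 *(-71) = 71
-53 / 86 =-0.62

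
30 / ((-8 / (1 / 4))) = -15 / 16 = -0.94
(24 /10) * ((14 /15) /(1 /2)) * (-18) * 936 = -1886976 /25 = -75479.04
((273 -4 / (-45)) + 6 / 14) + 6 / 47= 4051316 / 14805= 273.65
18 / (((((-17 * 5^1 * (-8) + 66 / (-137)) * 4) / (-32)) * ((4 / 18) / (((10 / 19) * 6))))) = -2663280 / 884393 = -3.01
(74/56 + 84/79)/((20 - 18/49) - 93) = -7385/227204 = -0.03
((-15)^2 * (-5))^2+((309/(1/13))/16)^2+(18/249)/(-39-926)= 27243216065919/20504320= 1328657.38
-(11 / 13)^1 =-11 / 13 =-0.85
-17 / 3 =-5.67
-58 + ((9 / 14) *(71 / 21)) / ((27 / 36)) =-2700 / 49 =-55.10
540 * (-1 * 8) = -4320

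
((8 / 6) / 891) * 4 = 16 / 2673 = 0.01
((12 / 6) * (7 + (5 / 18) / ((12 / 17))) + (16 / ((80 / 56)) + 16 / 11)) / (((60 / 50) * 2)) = 163003 / 14256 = 11.43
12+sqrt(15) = 15.87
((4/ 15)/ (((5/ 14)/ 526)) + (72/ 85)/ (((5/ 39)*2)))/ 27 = 14.67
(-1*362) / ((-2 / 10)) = 1810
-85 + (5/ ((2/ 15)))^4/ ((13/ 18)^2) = 2562833165/ 676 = 3791173.32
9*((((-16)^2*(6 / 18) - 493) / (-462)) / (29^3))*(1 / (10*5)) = 1223 / 187795300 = 0.00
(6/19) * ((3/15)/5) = 0.01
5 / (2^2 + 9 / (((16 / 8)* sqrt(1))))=10 / 17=0.59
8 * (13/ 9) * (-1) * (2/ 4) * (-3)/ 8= 13/ 6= 2.17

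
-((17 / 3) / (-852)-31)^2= -6281038009 / 6533136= -961.41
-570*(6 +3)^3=-415530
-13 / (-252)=13 / 252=0.05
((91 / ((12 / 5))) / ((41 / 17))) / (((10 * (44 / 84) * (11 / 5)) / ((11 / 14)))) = 7735 / 7216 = 1.07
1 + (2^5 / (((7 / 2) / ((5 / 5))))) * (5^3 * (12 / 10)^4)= 82979 / 35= 2370.83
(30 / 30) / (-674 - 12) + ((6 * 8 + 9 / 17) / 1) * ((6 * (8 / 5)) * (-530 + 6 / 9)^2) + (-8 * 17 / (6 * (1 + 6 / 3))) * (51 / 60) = 68504685435317 / 524790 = 130537330.05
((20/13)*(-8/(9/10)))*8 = -12800/117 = -109.40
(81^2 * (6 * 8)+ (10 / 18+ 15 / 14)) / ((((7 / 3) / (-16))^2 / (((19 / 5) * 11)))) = 1061549670016 / 1715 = 618979399.43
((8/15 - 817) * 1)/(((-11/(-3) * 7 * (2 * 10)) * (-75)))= 12247/577500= 0.02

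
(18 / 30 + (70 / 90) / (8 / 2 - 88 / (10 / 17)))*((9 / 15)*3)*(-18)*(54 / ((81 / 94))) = -392403 / 325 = -1207.39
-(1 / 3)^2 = -1 / 9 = -0.11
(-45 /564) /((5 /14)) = -21 /94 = -0.22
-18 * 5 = -90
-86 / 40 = -43 / 20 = -2.15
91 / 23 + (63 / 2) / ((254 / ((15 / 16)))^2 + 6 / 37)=3.96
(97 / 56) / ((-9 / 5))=-485 / 504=-0.96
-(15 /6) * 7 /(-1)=35 /2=17.50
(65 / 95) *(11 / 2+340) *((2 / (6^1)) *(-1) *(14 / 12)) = -62881 / 684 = -91.93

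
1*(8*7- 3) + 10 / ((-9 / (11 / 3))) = 1321 / 27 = 48.93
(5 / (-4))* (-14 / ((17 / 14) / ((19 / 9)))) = 4655 / 153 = 30.42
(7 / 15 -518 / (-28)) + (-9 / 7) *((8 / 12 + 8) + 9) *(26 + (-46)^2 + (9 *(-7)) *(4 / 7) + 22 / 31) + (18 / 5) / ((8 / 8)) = -311372251 / 6510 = -47829.84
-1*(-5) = 5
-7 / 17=-0.41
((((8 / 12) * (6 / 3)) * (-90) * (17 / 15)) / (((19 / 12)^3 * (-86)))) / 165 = 39168 / 16221535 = 0.00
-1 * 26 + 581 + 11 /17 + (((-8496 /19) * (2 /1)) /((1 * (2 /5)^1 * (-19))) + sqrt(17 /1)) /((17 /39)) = 39 * sqrt(17) /17 + 5066726 /6137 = 835.06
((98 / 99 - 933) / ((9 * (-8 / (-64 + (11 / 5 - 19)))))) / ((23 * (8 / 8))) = -9319169 / 204930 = -45.47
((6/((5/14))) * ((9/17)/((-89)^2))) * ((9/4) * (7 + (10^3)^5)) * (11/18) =1543922707323.06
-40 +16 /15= -584 /15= -38.93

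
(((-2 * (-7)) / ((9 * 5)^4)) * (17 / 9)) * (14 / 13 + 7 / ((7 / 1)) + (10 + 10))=68306 / 479773125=0.00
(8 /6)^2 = 16 /9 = 1.78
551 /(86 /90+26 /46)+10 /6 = 1718725 /4722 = 363.98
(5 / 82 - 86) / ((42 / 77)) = -25839 / 164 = -157.55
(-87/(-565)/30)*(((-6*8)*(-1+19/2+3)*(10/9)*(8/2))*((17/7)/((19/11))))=-17.71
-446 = -446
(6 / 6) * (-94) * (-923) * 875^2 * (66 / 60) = 73069871875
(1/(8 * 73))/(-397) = -1/231848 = -0.00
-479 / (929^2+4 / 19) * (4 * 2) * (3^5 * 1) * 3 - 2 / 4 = -122551847 / 32795566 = -3.74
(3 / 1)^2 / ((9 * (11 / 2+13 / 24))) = 24 / 145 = 0.17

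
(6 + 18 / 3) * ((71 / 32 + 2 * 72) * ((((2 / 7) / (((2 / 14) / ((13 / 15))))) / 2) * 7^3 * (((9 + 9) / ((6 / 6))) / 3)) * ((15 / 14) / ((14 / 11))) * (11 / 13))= 35668017 / 16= 2229251.06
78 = 78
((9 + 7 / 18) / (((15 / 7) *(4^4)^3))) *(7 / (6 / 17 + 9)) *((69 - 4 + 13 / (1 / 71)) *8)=34771919 / 22507683840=0.00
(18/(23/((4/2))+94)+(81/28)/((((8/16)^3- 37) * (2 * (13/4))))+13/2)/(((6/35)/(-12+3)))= -226295841/647348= -349.57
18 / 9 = 2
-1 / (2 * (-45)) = 1 / 90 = 0.01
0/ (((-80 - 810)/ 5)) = 0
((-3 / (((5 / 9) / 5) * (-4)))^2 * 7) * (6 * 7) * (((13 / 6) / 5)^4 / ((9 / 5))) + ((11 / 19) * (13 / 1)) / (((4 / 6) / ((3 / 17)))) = 1366400841 / 5168000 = 264.40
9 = 9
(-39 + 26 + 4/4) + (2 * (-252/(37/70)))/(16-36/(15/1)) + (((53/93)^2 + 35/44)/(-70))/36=-49530757995379/603211704480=-82.11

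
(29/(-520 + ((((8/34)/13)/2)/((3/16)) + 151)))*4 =-2652/8435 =-0.31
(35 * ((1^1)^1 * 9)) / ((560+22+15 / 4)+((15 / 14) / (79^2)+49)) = 55045620 / 110921323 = 0.50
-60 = -60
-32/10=-16/5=-3.20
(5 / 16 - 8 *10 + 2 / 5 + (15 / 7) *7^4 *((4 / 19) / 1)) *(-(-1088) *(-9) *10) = -1867680792 / 19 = -98298989.05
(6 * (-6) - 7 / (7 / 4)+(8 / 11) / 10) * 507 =-1113372 / 55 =-20243.13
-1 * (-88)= 88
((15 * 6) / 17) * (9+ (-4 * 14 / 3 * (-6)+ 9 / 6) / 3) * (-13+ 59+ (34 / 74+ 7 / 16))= 117021045 / 10064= 11627.69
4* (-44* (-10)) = 1760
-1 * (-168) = 168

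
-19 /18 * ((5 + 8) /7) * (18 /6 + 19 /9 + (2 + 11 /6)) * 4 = -5681 /81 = -70.14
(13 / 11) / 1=13 / 11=1.18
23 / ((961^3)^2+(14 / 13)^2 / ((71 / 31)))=275977 / 9451165742678808588315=0.00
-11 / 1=-11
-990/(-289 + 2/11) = 1210/353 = 3.43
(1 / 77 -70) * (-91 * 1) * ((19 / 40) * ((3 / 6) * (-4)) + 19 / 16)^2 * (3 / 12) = 89.81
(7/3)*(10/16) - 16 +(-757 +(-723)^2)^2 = 6538914450467/24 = 272454768769.46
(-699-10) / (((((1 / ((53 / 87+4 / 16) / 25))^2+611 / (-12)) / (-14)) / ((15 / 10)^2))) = 23959646802 / 853655989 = 28.07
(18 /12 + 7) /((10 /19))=323 /20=16.15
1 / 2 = 0.50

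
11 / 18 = 0.61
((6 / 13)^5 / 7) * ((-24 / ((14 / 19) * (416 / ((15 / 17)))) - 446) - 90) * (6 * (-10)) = 386917683120 / 4020731897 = 96.23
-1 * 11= -11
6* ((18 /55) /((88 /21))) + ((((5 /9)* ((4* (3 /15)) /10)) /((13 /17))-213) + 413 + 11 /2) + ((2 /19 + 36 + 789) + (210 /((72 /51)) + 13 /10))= 6354357439 /5379660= 1181.18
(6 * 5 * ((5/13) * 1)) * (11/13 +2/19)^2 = 8283750/793117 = 10.44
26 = 26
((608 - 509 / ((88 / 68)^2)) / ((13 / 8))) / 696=0.27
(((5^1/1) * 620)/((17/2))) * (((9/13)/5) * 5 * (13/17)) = 55800/289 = 193.08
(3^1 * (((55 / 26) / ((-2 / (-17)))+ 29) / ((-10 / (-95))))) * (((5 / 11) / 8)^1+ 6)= 8109.79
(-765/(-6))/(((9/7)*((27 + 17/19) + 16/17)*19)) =10115/55884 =0.18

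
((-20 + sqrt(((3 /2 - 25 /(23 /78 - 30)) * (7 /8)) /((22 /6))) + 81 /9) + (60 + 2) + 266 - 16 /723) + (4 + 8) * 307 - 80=3 * sqrt(13169497) /14564 + 2834867 /723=3921.73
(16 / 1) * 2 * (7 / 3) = 224 / 3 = 74.67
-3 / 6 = -1 / 2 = -0.50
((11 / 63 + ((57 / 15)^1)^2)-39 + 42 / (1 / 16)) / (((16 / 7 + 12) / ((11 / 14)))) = 35.62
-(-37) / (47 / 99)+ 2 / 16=78.06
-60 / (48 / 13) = -65 / 4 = -16.25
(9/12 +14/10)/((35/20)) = 43/35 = 1.23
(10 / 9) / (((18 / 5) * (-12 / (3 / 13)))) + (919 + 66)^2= 4086587675 / 4212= 970224.99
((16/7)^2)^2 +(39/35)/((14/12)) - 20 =99046/12005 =8.25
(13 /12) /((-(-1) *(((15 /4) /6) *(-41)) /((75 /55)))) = -26 /451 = -0.06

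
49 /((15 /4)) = 196 /15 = 13.07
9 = 9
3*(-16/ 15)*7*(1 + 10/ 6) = -896/ 15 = -59.73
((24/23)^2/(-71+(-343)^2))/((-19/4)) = -1152/590888239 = -0.00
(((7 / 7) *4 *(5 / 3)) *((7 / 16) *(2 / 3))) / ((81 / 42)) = 245 / 243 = 1.01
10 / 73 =0.14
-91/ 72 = -1.26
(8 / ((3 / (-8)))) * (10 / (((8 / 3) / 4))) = -320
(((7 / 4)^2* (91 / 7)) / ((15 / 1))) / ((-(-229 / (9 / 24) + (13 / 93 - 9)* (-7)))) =19747 / 4081920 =0.00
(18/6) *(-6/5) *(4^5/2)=-9216/5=-1843.20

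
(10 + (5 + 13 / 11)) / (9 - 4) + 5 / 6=1343 / 330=4.07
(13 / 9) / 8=0.18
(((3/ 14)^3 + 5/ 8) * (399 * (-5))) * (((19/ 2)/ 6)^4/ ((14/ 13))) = -140184344885/ 18966528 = -7391.14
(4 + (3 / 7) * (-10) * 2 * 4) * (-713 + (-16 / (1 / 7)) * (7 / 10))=838884 / 35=23968.11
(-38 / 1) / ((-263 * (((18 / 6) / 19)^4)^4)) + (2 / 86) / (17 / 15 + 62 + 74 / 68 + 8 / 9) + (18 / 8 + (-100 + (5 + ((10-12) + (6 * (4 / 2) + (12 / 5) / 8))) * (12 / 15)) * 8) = 4695175658722814153580135352247 / 4849606012377239100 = 968156103143.17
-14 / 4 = -7 / 2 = -3.50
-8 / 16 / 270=-1 / 540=-0.00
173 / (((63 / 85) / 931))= 1955765 / 9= 217307.22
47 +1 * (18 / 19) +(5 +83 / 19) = 1089 / 19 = 57.32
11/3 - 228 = -673/3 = -224.33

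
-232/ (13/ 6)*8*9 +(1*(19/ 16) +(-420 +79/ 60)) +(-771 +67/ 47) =-1304598709/ 146640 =-8896.61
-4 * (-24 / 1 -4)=112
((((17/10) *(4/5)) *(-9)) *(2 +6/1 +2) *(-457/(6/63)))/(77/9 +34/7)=185010966/4225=43789.58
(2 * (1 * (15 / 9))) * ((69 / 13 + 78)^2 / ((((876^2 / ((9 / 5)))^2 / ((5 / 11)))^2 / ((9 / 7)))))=3518667 / 18913544918465648489758720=0.00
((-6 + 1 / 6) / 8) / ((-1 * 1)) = 35 / 48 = 0.73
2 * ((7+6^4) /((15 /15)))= 2606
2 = 2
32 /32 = 1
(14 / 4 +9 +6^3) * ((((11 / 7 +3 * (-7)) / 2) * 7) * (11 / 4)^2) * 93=-87424557 / 8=-10928069.62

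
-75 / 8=-9.38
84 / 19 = 4.42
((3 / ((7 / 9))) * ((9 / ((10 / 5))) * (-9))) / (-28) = 5.58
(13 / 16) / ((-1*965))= -13 / 15440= -0.00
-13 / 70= -0.19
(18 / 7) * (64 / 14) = 576 / 49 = 11.76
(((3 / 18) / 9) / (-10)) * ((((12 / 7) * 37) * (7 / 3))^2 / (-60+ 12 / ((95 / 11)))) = 26011 / 37584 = 0.69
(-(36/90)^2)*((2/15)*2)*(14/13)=-224/4875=-0.05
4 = 4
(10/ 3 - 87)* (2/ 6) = -27.89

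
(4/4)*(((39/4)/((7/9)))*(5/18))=3.48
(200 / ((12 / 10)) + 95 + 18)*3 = 839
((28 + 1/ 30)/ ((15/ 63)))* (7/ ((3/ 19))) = 5219.81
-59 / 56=-1.05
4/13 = 0.31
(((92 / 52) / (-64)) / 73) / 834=-23 / 50653824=-0.00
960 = 960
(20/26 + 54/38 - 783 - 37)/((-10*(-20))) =-201999/49400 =-4.09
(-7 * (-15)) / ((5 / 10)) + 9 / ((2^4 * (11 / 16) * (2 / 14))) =2373 / 11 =215.73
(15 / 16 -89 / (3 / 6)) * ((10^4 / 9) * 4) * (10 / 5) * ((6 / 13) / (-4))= 7082500 / 39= 181602.56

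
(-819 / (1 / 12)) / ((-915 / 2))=6552 / 305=21.48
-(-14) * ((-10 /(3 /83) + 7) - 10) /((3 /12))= -46984 /3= -15661.33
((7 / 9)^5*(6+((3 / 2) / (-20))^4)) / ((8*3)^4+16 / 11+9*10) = 0.00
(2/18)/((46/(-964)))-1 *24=-5450/207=-26.33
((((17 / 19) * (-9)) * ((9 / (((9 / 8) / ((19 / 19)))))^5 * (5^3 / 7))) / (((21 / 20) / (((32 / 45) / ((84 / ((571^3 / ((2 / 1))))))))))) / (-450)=4148271496560640 / 527877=7858405455.36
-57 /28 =-2.04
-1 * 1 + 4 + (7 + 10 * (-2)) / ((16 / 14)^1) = -67 / 8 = -8.38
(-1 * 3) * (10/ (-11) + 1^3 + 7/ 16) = -279/ 176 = -1.59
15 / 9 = 5 / 3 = 1.67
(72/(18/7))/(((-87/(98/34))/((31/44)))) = -10633/16269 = -0.65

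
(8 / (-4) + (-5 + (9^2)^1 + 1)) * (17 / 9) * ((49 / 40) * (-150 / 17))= -6125 / 4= -1531.25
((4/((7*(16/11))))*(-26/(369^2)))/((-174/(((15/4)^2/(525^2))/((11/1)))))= 13/6501088641600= 0.00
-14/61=-0.23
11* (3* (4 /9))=14.67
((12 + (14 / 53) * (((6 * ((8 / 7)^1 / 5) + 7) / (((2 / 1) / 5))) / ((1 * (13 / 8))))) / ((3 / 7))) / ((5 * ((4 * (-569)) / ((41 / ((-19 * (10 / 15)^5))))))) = 61674291 / 1191804640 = 0.05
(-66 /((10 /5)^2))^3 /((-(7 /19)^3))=246491883 /2744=89829.40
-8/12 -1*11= -35/3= -11.67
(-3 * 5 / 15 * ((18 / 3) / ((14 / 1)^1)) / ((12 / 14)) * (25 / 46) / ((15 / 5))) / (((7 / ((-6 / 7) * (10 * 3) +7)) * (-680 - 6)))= -3275 / 9277464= -0.00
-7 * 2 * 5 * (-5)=350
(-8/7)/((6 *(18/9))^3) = -1/1512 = -0.00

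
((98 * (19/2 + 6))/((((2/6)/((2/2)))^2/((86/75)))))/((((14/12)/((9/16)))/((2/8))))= 755811/400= 1889.53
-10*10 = -100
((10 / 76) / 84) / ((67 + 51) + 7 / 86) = 43 / 3241476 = 0.00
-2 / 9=-0.22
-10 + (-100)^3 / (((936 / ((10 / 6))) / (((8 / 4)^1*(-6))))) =2498830 / 117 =21357.52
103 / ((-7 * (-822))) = 103 / 5754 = 0.02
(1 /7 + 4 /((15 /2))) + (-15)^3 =-3374.32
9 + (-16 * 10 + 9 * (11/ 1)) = -52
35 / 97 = 0.36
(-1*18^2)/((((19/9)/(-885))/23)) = 59355180/19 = 3123956.84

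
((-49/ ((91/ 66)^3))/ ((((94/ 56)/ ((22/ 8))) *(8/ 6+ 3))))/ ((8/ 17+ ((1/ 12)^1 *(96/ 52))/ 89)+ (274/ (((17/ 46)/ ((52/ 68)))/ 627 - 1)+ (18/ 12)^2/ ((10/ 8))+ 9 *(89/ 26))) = 53779718639900880/ 1834837968041433199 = 0.03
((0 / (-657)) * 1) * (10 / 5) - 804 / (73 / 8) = -6432 / 73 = -88.11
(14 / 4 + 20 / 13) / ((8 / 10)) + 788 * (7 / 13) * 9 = 3825.07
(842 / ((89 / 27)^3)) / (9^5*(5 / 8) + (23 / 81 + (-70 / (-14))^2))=10739359728 / 16870774576901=0.00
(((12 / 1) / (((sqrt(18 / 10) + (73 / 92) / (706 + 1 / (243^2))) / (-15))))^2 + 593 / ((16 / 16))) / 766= 160927431701707498265081004386357099736353 / 6629923166906030368248933520716147777886 -58366265595331429379501301291419520000 * sqrt(5) / 3314961583453015184124466760358073888943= 24.23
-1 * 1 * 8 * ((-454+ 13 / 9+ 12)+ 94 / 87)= 917624 / 261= 3515.80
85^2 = 7225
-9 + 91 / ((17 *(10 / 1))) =-1439 / 170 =-8.46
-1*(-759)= 759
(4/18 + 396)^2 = 12716356/81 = 156992.05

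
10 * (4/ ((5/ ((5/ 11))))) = 3.64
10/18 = 5/9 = 0.56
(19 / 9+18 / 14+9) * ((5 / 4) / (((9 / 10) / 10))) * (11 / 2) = 1073875 / 1134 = 946.98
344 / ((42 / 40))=6880 / 21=327.62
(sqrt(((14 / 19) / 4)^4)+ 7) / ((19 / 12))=30471 / 6859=4.44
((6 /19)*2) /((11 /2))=24 /209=0.11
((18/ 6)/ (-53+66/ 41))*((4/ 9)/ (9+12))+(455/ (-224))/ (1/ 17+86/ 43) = -4196071/ 4247712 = -0.99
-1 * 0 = 0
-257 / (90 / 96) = -4112 / 15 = -274.13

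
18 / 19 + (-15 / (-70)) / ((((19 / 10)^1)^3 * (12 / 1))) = 45611 / 48013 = 0.95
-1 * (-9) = 9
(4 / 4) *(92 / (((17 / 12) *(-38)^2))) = 276 / 6137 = 0.04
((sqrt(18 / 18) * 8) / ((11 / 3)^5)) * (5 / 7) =9720 / 1127357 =0.01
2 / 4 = 1 / 2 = 0.50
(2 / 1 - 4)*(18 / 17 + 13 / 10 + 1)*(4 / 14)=-1142 / 595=-1.92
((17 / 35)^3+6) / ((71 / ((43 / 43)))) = 262163 / 3044125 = 0.09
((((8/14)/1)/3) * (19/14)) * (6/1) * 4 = 304/49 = 6.20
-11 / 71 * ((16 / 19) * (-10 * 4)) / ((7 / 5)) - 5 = -12015 / 9443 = -1.27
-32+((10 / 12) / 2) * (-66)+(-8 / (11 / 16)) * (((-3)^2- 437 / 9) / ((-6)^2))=-83245 / 1782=-46.71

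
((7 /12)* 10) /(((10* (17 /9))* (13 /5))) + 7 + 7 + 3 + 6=20437 /884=23.12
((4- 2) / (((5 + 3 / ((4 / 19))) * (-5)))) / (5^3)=-0.00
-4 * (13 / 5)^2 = -676 / 25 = -27.04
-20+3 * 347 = 1021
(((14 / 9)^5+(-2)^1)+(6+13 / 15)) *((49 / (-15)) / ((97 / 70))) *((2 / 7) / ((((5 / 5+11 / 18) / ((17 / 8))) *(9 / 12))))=-13747762028 / 830524185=-16.55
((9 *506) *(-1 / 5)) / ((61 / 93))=-423522 / 305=-1388.60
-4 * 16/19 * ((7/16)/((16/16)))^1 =-28/19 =-1.47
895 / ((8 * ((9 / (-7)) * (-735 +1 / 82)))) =256865 / 2169684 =0.12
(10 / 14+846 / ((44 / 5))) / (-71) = -14915 / 10934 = -1.36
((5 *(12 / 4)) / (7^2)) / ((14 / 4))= 30 / 343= 0.09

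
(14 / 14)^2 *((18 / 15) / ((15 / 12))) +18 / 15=54 / 25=2.16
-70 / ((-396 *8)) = 35 / 1584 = 0.02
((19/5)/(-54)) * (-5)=19/54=0.35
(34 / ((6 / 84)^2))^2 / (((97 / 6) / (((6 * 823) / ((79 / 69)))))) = 90786527177472 / 7663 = 11847387077.84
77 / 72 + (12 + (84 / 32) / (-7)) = 457 / 36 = 12.69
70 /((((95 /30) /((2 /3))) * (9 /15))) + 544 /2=16904 /57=296.56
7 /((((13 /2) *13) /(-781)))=-10934 /169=-64.70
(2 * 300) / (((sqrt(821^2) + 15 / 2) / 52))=62400 / 1657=37.66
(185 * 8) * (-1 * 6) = -8880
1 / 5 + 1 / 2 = 7 / 10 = 0.70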